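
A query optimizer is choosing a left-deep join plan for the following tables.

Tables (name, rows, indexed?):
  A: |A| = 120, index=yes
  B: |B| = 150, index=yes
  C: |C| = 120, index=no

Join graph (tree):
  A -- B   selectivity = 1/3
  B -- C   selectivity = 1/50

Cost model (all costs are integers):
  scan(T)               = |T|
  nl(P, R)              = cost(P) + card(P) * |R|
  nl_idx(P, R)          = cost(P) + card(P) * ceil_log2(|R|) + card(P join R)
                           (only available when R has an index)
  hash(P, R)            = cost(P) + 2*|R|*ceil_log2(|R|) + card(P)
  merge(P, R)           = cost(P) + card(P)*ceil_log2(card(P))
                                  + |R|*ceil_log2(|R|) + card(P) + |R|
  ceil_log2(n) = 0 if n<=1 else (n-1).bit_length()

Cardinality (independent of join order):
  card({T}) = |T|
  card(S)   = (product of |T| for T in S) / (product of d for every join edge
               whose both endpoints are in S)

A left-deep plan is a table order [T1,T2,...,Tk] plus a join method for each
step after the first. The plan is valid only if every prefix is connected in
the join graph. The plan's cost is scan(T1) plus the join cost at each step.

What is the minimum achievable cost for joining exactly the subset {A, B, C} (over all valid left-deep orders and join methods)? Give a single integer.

3480

Selinger DP over subsets of {A,B,C}:
  {A}: scan cost=120, card=120
  {B}: scan cost=150, card=150
  {C}: scan cost=120, card=120
  {AB}: card=6000; try (A,hash)→1980, (B,merge)→2430, (A,merge)→2460, (B,hash)→2640, (B,nl_idx)→7080, (A,nl_idx)→7200 …(+2); best=1980 via (A,hash)
  {BC}: card=360; try (B,nl_idx)→1440, (C,hash)→1980, (B,merge)→2430, (C,merge)→2460, (B,hash)→2640, (B,nl)→18120 …(+1); best=1440 via (B,nl_idx)
  {ABC}: card=14400; try (A,hash)→3480, (A,merge)→6000, (C,hash)→9660, (A,nl_idx)→18360, (A,nl)→44640, (C,merge)→86940 …(+1); best=3480 via (A,hash)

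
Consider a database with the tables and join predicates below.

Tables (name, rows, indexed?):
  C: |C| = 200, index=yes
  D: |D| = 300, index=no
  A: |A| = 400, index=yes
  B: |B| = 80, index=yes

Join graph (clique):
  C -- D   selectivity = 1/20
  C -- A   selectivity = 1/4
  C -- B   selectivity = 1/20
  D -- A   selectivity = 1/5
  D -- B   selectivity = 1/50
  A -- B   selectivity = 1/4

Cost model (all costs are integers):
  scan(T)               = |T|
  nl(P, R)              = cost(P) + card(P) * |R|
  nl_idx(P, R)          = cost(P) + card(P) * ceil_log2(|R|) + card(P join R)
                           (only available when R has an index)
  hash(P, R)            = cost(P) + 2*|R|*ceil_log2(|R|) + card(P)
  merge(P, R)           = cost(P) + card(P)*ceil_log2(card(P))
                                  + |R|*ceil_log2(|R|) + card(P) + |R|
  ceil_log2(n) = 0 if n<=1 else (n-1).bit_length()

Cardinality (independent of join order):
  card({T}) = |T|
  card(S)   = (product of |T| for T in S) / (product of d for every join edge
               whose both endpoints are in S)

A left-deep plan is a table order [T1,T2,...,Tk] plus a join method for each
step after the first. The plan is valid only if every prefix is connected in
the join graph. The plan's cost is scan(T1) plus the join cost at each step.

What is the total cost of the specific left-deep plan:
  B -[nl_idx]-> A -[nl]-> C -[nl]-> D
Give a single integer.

7608800

step 1: scan B: cost=80, card=80
step 2: join A via nl_idx
    card(P join A) = 80*400/(4) = 8000
    cost = 80 + 80*9 + 8000 = 8800
step 3: join C via nl
    card(P join C) = 8000*200/(4*20) = 20000
    cost = 8800 + 8000*200 = 1608800
step 4: join D via nl
    card(P join D) = 20000*300/(20*5*50) = 1200
    cost = 1608800 + 20000*300 = 7608800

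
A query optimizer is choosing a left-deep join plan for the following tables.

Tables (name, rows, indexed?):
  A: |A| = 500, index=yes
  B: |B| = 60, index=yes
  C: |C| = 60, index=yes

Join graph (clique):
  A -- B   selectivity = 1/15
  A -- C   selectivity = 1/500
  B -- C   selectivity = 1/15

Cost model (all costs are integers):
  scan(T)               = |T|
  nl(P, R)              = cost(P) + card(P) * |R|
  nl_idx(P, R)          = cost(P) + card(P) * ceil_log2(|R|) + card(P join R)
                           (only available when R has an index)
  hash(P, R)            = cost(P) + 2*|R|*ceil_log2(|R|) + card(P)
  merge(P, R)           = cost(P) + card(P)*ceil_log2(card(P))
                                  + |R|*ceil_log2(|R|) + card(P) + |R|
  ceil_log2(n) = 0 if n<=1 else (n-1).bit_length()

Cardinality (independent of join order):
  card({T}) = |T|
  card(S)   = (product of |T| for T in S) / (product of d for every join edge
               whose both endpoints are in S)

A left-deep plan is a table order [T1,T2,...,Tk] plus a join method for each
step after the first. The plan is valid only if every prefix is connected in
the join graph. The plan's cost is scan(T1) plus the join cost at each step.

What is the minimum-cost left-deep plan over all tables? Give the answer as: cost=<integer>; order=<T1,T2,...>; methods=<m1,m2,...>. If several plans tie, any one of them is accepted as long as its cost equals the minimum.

Selinger DP (subsets sized 1..n):
  {A}: scan cost=500, card=500
  {B}: scan cost=60, card=60
  {C}: scan cost=60, card=60
  {AB}: card=2000; try (B,hash)→1720, (A,nl_idx)→2600, (A,merge)→5480, (B,nl_idx)→5500, (B,merge)→5920, (A,hash)→9120 …(+2); best=1720 via (B,hash)
  {AC}: card=60; try (A,nl_idx)→660, (C,hash)→1720, (C,nl_idx)→3560, (A,merge)→5480, (C,merge)→5920, (A,hash)→9120 …(+2); best=660 via (A,nl_idx)
  {BC}: card=240; try (C,nl_idx)→660, (B,nl_idx)→660, (C,hash)→840, (B,hash)→840, (C,merge)→900, (B,merge)→900 …(+2); best=660 via (C,nl_idx)
  {ABC}: card=16; try (B,nl_idx)→1036, (B,hash)→1440, (B,merge)→1500, (A,nl_idx)→2836, (B,nl)→4260, (C,hash)→4440 …(+6); best=1036 via (B,nl_idx)

cost=1036; order=C,A,B; methods=nl_idx,nl_idx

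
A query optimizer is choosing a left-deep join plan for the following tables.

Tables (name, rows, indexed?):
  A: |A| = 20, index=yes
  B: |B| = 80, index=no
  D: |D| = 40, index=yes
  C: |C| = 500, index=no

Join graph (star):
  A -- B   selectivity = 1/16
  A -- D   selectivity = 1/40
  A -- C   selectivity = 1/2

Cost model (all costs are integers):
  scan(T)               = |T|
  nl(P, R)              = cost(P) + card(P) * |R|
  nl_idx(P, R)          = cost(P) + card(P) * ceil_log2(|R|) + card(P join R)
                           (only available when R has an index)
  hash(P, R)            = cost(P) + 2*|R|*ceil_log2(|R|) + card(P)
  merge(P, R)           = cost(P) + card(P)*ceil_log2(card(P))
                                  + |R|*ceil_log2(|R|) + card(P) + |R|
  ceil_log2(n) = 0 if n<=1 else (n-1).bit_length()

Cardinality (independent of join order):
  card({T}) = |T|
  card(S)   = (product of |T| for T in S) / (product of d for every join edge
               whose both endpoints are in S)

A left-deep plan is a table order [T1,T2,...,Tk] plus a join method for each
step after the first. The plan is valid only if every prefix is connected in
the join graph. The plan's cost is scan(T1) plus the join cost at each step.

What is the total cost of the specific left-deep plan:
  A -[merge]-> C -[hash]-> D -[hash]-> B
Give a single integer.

16740

step 1: scan A: cost=20, card=20
step 2: join C via merge
    card(P join C) = 20*500/(2) = 5000
    cost = 20 + 20*5 + 500*9 + 20 + 500 = 5140
step 3: join D via hash
    card(P join D) = 5000*40/(40) = 5000
    cost = 5140 + 2*40*6 + 5000 = 10620
step 4: join B via hash
    card(P join B) = 5000*80/(16) = 25000
    cost = 10620 + 2*80*7 + 5000 = 16740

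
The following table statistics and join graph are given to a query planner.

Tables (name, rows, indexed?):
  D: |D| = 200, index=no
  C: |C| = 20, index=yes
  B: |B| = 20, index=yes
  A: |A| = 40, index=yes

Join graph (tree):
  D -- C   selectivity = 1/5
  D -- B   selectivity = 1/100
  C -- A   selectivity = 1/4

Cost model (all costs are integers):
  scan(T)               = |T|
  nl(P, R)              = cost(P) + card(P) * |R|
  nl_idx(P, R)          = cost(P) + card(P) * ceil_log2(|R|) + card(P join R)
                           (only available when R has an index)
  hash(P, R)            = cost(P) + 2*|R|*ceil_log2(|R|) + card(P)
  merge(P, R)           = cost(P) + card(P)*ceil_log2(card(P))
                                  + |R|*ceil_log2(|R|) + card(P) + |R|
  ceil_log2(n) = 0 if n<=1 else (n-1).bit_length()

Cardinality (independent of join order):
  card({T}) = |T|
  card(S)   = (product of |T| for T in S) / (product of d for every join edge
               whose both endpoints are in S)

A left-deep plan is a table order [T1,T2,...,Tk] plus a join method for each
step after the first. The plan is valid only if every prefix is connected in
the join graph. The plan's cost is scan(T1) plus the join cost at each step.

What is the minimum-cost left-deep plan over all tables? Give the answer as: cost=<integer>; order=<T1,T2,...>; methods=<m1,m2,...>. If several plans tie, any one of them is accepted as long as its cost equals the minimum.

Selinger DP (subsets sized 1..n):
  {D}: scan cost=200, card=200
  {C}: scan cost=20, card=20
  {B}: scan cost=20, card=20
  {A}: scan cost=40, card=40
  {CD}: card=800; try (C,hash)→600, (D,merge)→1940, (C,nl_idx)→2000, (C,merge)→2120, (D,hash)→3240, (D,nl)→4020 …(+1); best=600 via (C,hash)
  {BD}: card=40; try (B,hash)→600, (B,nl_idx)→1240, (D,merge)→1940, (B,merge)→2120, (D,hash)→3240, (D,nl)→4020 …(+1); best=600 via (B,hash)
  {AC}: card=200; try (C,hash)→280, (A,nl_idx)→340, (A,merge)→420, (C,merge)→440, (C,nl_idx)→440, (A,hash)→520 …(+2); best=280 via (C,hash)
  {BCD}: card=160; try (C,hash)→840, (C,nl_idx)→960, (C,merge)→1000, (C,nl)→1400, (B,hash)→1600, (B,nl_idx)→4760 …(+2); best=840 via (C,hash)
  {ACD}: card=8000; try (A,hash)→1880, (D,hash)→3680, (D,merge)→3880, (A,merge)→9680, (A,nl_idx)→13400, (A,nl)→32600 …(+1); best=1880 via (A,hash)
  {ABCD}: card=1600; try (A,hash)→1480, (A,merge)→2560, (A,nl_idx)→3400, (A,nl)→7240, (B,hash)→10080, (B,nl_idx)→43480 …(+2); best=1480 via (A,hash)

cost=1480; order=D,B,C,A; methods=hash,hash,hash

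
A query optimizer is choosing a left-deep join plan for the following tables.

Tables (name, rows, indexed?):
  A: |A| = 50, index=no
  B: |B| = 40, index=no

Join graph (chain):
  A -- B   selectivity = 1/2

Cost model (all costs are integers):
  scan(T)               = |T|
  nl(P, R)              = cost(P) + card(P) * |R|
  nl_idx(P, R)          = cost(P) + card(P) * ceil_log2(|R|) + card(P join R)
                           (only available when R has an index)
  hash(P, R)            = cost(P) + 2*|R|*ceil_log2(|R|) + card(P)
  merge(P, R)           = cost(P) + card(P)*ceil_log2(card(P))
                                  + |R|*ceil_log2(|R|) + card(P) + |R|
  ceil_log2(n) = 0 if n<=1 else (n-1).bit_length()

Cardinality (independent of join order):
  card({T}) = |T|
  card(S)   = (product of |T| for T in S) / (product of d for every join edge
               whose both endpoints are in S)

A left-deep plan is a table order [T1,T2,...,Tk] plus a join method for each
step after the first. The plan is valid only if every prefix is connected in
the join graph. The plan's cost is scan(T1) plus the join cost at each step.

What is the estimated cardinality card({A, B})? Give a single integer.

1000

Tables in S: A(50), B(40)
Edges inside S: A-B(d=2)
numerator = 50 * 40 = 2000
denominator = 2 = 2
card(S) = 2000 / 2 = 1000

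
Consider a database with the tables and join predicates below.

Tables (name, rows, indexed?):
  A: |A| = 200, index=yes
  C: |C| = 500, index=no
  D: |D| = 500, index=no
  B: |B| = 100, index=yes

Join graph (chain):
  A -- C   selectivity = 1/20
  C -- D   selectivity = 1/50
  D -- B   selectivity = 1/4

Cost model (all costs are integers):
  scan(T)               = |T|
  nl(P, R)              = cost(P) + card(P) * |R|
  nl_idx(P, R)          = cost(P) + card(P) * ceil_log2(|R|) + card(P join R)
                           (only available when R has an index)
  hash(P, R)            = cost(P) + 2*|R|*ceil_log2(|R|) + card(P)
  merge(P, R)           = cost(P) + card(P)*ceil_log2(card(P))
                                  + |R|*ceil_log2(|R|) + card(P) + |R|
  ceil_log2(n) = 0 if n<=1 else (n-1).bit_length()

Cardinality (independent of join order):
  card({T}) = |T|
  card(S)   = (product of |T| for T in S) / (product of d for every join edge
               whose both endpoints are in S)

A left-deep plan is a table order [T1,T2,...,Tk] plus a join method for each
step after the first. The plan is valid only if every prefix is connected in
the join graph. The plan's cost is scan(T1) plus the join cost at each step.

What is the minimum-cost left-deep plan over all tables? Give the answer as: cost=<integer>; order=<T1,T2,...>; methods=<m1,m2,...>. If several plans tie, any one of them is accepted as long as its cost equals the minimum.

Selinger DP (subsets sized 1..n):
  {A}: scan cost=200, card=200
  {C}: scan cost=500, card=500
  {D}: scan cost=500, card=500
  {B}: scan cost=100, card=100
  {AC}: card=5000; try (A,hash)→4200, (C,merge)→7000, (A,merge)→7300, (C,hash)→9400, (A,nl_idx)→9500, (C,nl)→100200 …(+1); best=4200 via (A,hash)
  {CD}: card=5000; try (D,hash)→10000, (C,hash)→10000, (D,merge)→10500, (C,merge)→10500, (D,nl)→250500, (C,nl)→250500; best=10000 via (D,hash)
  {BD}: card=12500; try (B,hash)→2400, (D,merge)→5900, (B,merge)→6300, (D,hash)→9200, (B,nl_idx)→16500, (D,nl)→50100 …(+1); best=2400 via (B,hash)
  {ACD}: card=50000; try (D,hash)→18200, (A,hash)→18200, (D,merge)→79200, (A,merge)→81800, (A,nl_idx)→100000, (A,nl)→1010000 …(+1); best=18200 via (D,hash)
  {BCD}: card=125000; try (B,hash)→16400, (C,hash)→23900, (B,merge)→80800, (B,nl_idx)→170000, (C,merge)→194900, (B,nl)→510000 …(+1); best=16400 via (B,hash)
  {ABCD}: card=1250000; try (B,hash)→69600, (A,hash)→144600, (B,merge)→869000, (B,nl_idx)→1618200, (A,nl_idx)→2266400, (A,merge)→2268200 …(+2); best=69600 via (B,hash)

cost=69600; order=C,A,D,B; methods=hash,hash,hash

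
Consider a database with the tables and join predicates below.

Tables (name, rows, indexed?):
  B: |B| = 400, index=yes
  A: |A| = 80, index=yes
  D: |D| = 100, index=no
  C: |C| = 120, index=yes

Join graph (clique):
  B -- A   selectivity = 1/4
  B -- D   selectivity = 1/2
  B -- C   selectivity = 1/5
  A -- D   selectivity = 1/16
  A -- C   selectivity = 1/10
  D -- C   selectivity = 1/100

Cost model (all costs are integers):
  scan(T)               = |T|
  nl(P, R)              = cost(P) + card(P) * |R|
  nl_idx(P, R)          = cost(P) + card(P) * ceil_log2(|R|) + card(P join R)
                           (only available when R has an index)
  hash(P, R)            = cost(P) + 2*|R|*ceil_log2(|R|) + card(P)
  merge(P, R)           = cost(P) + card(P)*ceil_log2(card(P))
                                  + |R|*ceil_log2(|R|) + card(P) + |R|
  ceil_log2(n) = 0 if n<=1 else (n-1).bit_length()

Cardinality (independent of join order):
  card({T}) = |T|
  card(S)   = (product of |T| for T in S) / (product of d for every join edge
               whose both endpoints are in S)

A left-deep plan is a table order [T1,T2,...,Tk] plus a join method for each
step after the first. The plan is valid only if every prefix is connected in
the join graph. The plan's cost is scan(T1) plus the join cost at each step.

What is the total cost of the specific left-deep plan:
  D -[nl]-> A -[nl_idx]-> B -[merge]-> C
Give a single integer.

step 1: scan D: cost=100, card=100
step 2: join A via nl
    card(P join A) = 100*80/(16) = 500
    cost = 100 + 100*80 = 8100
step 3: join B via nl_idx
    card(P join B) = 500*400/(4*2) = 25000
    cost = 8100 + 500*9 + 25000 = 37600
step 4: join C via merge
    card(P join C) = 25000*120/(5*10*100) = 600
    cost = 37600 + 25000*15 + 120*7 + 25000 + 120 = 438560

438560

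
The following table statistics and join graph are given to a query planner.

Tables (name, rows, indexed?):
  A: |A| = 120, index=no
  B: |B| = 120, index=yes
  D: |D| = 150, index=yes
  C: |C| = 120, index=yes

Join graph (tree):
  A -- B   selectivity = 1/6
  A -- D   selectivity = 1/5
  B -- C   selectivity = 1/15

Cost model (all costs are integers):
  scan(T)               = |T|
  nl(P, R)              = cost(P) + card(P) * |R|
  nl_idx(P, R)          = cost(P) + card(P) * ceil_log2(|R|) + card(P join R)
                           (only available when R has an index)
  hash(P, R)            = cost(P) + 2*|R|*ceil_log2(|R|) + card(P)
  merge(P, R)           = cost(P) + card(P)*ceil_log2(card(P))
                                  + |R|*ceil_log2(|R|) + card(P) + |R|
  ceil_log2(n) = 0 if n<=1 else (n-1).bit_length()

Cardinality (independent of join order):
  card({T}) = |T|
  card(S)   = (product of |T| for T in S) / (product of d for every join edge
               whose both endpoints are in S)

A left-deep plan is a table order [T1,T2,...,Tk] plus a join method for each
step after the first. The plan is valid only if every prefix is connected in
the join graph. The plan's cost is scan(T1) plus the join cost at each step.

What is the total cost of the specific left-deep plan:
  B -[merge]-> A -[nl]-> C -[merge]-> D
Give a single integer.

step 1: scan B: cost=120, card=120
step 2: join A via merge
    card(P join A) = 120*120/(6) = 2400
    cost = 120 + 120*7 + 120*7 + 120 + 120 = 2040
step 3: join C via nl
    card(P join C) = 2400*120/(15) = 19200
    cost = 2040 + 2400*120 = 290040
step 4: join D via merge
    card(P join D) = 19200*150/(5) = 576000
    cost = 290040 + 19200*15 + 150*8 + 19200 + 150 = 598590

598590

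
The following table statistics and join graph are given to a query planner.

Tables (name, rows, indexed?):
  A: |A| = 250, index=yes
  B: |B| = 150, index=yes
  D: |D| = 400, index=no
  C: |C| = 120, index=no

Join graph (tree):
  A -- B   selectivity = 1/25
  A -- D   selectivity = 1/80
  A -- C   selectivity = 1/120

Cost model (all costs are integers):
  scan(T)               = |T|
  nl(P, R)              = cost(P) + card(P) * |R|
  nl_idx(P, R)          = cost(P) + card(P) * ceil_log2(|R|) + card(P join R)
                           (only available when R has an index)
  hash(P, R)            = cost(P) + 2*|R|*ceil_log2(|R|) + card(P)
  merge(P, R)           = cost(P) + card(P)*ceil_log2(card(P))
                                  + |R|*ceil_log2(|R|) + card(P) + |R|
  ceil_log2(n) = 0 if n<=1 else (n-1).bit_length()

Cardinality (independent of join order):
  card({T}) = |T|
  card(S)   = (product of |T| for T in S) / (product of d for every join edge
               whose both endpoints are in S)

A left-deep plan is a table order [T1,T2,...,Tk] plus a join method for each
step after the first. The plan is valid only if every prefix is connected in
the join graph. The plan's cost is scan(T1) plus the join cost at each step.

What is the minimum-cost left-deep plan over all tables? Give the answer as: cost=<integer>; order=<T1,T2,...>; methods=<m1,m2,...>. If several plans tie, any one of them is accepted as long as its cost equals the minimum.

cost=11230; order=C,A,D,B; methods=nl_idx,merge,hash

Selinger DP (subsets sized 1..n):
  {A}: scan cost=250, card=250
  {B}: scan cost=150, card=150
  {D}: scan cost=400, card=400
  {C}: scan cost=120, card=120
  {AB}: card=1500; try (A,nl_idx)→2850, (B,hash)→2900, (B,nl_idx)→3750, (A,merge)→3750, (B,merge)→3850, (A,hash)→4300 …(+2); best=2850 via (A,nl_idx)
  {AD}: card=1250; try (A,hash)→4800, (A,nl_idx)→4850, (D,merge)→6500, (A,merge)→6650, (D,hash)→7700, (D,nl)→100250 …(+1); best=4800 via (A,hash)
  {AC}: card=250; try (A,nl_idx)→1330, (C,hash)→2180, (A,merge)→3330, (C,merge)→3460, (A,hash)→4240, (A,nl)→30120 …(+1); best=1330 via (A,nl_idx)
  {ABD}: card=7500; try (B,hash)→8450, (D,hash)→11550, (B,merge)→21150, (B,nl_idx)→22300, (D,merge)→24850, (B,nl)→192300 …(+1); best=8450 via (B,hash)
  {ABC}: card=1500; try (B,hash)→3980, (B,nl_idx)→4830, (B,merge)→4930, (C,hash)→6030, (C,merge)→21810, (B,nl)→38830 …(+1); best=3980 via (B,hash)
  {ACD}: card=1250; try (D,merge)→7580, (C,hash)→7730, (D,hash)→8780, (C,merge)→20760, (D,nl)→101330, (C,nl)→154800; best=7580 via (D,merge)
  {ABCD}: card=7500; try (B,hash)→11230, (D,hash)→12680, (C,hash)→17630, (B,merge)→23930, (B,nl_idx)→25080, (D,merge)→25980 …(+4); best=11230 via (B,hash)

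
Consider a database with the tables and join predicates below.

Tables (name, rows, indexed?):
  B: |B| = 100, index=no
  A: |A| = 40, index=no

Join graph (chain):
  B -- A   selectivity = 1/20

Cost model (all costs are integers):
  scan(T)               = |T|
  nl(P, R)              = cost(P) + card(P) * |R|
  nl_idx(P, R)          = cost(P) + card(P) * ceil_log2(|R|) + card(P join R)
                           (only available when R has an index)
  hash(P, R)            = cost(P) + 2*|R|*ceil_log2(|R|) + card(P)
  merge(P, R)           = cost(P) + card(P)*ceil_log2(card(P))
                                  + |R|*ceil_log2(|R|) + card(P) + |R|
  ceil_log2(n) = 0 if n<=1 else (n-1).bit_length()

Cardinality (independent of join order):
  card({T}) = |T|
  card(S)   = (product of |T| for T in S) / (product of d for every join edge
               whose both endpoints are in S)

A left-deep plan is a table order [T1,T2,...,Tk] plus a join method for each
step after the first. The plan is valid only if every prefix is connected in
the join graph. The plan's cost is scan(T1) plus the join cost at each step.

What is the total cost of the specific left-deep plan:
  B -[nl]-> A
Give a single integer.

4100

step 1: scan B: cost=100, card=100
step 2: join A via nl
    card(P join A) = 100*40/(20) = 200
    cost = 100 + 100*40 = 4100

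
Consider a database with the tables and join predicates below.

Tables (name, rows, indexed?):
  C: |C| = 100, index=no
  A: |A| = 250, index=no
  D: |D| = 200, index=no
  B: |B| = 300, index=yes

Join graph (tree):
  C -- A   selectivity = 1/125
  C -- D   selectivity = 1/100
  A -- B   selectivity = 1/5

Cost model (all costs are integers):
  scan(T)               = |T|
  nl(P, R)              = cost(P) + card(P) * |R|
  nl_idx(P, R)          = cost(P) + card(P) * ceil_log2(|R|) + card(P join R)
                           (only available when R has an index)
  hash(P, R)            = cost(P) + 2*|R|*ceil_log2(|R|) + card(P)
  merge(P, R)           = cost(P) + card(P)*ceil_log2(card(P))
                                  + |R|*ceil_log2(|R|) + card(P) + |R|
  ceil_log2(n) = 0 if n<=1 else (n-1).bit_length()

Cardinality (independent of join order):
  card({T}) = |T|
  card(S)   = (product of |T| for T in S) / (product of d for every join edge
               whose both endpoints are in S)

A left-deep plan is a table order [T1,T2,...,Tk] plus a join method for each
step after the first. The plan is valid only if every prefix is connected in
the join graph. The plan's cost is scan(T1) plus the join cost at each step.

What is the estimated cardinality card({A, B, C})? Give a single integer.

12000

Tables in S: A(250), B(300), C(100)
Edges inside S: C-A(d=125), A-B(d=5)
numerator = 250 * 300 * 100 = 7500000
denominator = 125 * 5 = 625
card(S) = 7500000 / 625 = 12000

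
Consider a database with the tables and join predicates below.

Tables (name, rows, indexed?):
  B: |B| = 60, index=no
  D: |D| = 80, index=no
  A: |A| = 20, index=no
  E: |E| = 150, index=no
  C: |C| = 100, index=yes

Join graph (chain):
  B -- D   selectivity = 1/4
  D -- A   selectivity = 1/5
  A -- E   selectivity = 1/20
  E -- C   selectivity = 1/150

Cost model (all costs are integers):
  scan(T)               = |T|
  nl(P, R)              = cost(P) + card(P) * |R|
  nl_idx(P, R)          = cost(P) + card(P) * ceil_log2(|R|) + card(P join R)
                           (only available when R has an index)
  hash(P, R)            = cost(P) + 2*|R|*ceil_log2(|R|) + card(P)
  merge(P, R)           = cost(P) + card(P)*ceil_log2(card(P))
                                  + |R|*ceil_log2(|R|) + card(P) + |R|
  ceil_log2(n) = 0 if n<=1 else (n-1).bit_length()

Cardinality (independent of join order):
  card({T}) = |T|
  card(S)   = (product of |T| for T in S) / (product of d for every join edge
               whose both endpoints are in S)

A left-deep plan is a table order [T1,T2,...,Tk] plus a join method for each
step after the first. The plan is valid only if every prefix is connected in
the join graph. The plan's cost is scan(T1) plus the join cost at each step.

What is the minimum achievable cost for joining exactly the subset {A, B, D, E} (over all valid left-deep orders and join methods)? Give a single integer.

Selinger DP over subsets of {A,B,D,E}:
  {B}: scan cost=60, card=60
  {D}: scan cost=80, card=80
  {A}: scan cost=20, card=20
  {E}: scan cost=150, card=150
  {BD}: card=1200; try (B,hash)→880, (D,merge)→1120, (B,merge)→1140, (D,hash)→1240, (D,nl)→4860, (B,nl)→4880; best=880 via (B,hash)
  {AD}: card=320; try (A,hash)→360, (D,merge)→780, (A,merge)→840, (D,hash)→1160, (D,nl)→1620, (A,nl)→1680; best=360 via (A,hash)
  {AE}: card=150; try (A,hash)→500, (E,merge)→1490, (A,merge)→1620, (E,hash)→2440, (E,nl)→3020, (A,nl)→3150; best=500 via (A,hash)
  {ABD}: card=4800; try (B,hash)→1400, (A,hash)→2280, (B,merge)→3980, (A,merge)→15400, (B,nl)→19560, (A,nl)→24880; best=1400 via (B,hash)
  {ADE}: card=2400; try (D,hash)→1770, (D,merge)→2490, (E,hash)→3080, (E,merge)→4910, (D,nl)→12500, (E,nl)→48360; best=1770 via (D,hash)
  {ABDE}: card=36000; try (B,hash)→4890, (E,hash)→8600, (B,merge)→33390, (E,merge)→69950, (B,nl)→145770, (E,nl)→721400; best=4890 via (B,hash)

4890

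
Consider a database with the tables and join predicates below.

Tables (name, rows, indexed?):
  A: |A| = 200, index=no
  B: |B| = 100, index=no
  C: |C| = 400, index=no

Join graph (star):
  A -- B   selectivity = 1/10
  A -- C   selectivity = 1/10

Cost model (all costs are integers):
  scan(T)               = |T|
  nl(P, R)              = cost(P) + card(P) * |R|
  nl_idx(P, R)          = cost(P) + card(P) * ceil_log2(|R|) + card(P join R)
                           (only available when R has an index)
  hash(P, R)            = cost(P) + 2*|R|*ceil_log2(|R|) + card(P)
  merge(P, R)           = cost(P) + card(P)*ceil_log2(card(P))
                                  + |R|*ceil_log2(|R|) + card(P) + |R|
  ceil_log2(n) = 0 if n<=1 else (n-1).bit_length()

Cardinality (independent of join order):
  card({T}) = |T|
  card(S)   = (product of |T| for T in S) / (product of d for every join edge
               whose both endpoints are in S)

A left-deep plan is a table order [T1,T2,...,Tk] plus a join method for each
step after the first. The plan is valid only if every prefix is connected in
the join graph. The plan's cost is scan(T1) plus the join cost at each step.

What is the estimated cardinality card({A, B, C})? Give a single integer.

80000

Tables in S: A(200), B(100), C(400)
Edges inside S: A-B(d=10), A-C(d=10)
numerator = 200 * 100 * 400 = 8000000
denominator = 10 * 10 = 100
card(S) = 8000000 / 100 = 80000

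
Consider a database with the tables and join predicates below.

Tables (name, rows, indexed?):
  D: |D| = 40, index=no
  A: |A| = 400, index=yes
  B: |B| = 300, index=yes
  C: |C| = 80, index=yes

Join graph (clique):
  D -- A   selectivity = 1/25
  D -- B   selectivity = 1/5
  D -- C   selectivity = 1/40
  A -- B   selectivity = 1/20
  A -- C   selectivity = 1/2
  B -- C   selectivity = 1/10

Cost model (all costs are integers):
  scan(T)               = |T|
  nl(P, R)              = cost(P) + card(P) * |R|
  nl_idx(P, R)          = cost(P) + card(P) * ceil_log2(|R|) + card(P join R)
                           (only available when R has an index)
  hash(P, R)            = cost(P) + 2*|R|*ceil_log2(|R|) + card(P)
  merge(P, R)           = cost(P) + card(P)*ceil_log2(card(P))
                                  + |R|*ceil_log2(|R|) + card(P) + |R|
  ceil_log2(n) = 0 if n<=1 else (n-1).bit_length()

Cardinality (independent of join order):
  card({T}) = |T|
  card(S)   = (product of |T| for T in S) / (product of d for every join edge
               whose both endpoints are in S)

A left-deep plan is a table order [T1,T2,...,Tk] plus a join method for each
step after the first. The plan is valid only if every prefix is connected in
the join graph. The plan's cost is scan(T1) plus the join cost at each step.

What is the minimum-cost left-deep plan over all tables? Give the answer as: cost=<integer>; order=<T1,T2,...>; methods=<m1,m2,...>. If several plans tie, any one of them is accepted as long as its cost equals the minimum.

Selinger DP (subsets sized 1..n):
  {D}: scan cost=40, card=40
  {A}: scan cost=400, card=400
  {B}: scan cost=300, card=300
  {C}: scan cost=80, card=80
  {AD}: card=640; try (A,nl_idx)→1040, (D,hash)→1280, (A,merge)→4320, (D,merge)→4680, (A,hash)→7280, (A,nl)→16040 …(+1); best=1040 via (A,nl_idx)
  {BD}: card=2400; try (D,hash)→1080, (B,nl_idx)→2800, (B,merge)→3320, (D,merge)→3580, (B,hash)→5480, (B,nl)→12040 …(+1); best=1080 via (D,hash)
  {CD}: card=80; try (C,nl_idx)→400, (D,hash)→640, (C,merge)→960, (D,merge)→1000, (C,hash)→1200, (C,nl)→3240 …(+1); best=400 via (C,nl_idx)
  {AB}: card=6000; try (B,hash)→6200, (A,merge)→7300, (B,merge)→7400, (A,hash)→7800, (A,nl_idx)→9000, (B,nl_idx)→10000 …(+2); best=6200 via (B,hash)
  {AC}: card=16000; try (C,hash)→1920, (A,merge)→4720, (C,merge)→5040, (A,hash)→7360, (A,nl_idx)→16800, (C,nl_idx)→19200 …(+2); best=1920 via (C,hash)
  {BC}: card=2400; try (C,hash)→1720, (B,nl_idx)→3200, (B,merge)→3720, (C,merge)→3940, (C,nl_idx)→4800, (B,hash)→5560 …(+2); best=1720 via (C,hash)
  {ABD}: card=1920; try (B,hash)→7080, (B,nl_idx)→8720, (A,hash)→10680, (B,merge)→11080, (D,hash)→12680, (A,nl_idx)→24600 …(+5); best=7080 via (B,hash)
  {ACD}: card=640; try (A,nl_idx)→1760, (C,hash)→2800, (A,merge)→5040, (C,nl_idx)→6160, (A,hash)→7680, (C,merge)→8720 …(+5); best=1760 via (A,nl_idx)
  {BCD}: card=480; try (B,nl_idx)→1600, (B,merge)→4040, (D,hash)→4600, (C,hash)→4600, (B,hash)→5880, (C,nl_idx)→18360 …(+5); best=1600 via (B,nl_idx)
  {ABC}: card=24000; try (A,hash)→11320, (C,hash)→13320, (B,hash)→23320, (A,merge)→36920, (A,nl_idx)→47320, (C,nl_idx)→72200 …(+6); best=11320 via (A,hash)
  {ABCD}: card=192; try (A,nl_idx)→6112, (B,nl_idx)→7712, (B,hash)→7800, (A,hash)→9280, (C,hash)→10120, (A,merge)→10400 …(+9); best=6112 via (A,nl_idx)

cost=6112; order=D,C,B,A; methods=nl_idx,nl_idx,nl_idx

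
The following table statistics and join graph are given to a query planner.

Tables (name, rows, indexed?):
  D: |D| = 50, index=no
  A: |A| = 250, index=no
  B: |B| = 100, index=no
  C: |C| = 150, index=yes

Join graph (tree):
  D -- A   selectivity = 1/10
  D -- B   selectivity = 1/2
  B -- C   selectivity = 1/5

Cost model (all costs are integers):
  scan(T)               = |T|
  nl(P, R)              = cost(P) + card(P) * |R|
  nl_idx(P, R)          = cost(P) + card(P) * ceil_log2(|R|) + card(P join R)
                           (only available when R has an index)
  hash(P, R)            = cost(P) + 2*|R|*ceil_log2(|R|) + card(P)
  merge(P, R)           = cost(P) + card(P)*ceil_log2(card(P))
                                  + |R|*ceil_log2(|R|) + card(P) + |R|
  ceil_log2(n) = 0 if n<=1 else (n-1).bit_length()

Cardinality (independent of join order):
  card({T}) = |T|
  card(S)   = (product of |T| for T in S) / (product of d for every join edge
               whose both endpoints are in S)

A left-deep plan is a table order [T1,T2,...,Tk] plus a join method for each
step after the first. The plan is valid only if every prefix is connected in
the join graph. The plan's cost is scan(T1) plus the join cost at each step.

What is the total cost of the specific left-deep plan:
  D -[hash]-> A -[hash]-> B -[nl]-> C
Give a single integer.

step 1: scan D: cost=50, card=50
step 2: join A via hash
    card(P join A) = 50*250/(10) = 1250
    cost = 50 + 2*250*8 + 50 = 4100
step 3: join B via hash
    card(P join B) = 1250*100/(2) = 62500
    cost = 4100 + 2*100*7 + 1250 = 6750
step 4: join C via nl
    card(P join C) = 62500*150/(5) = 1875000
    cost = 6750 + 62500*150 = 9381750

9381750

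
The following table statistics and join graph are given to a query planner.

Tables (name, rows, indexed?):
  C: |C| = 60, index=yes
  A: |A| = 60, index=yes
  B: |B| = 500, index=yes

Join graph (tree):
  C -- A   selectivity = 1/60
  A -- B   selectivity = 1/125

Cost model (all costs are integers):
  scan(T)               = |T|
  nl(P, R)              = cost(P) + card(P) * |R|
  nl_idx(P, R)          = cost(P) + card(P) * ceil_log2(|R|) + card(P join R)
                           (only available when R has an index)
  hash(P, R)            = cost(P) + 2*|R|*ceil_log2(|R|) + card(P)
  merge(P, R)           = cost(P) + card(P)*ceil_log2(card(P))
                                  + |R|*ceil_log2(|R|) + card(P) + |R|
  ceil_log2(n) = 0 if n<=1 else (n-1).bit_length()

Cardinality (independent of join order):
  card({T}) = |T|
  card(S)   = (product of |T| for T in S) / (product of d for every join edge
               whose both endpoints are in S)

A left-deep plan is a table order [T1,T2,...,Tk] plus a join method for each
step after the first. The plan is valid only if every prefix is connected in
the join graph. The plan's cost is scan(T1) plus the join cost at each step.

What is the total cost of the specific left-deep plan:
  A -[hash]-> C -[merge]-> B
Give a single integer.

6260

step 1: scan A: cost=60, card=60
step 2: join C via hash
    card(P join C) = 60*60/(60) = 60
    cost = 60 + 2*60*6 + 60 = 840
step 3: join B via merge
    card(P join B) = 60*500/(125) = 240
    cost = 840 + 60*6 + 500*9 + 60 + 500 = 6260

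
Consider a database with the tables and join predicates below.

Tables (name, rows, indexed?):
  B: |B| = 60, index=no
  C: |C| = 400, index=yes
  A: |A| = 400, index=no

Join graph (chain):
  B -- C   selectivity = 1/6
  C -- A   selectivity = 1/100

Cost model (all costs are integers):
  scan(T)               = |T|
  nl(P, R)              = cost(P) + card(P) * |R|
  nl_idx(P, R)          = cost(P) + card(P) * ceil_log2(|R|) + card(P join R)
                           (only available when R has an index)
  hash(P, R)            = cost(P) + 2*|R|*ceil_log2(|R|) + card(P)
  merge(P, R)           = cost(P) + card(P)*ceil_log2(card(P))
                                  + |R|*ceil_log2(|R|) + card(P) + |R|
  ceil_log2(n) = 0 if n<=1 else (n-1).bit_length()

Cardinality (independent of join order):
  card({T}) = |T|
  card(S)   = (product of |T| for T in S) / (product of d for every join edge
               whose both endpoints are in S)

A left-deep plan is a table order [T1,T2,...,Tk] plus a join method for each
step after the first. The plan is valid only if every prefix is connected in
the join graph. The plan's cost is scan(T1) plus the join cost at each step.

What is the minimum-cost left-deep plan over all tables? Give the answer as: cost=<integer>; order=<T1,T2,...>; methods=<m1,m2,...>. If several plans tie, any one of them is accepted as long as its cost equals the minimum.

cost=7920; order=A,C,B; methods=nl_idx,hash

Selinger DP (subsets sized 1..n):
  {B}: scan cost=60, card=60
  {C}: scan cost=400, card=400
  {A}: scan cost=400, card=400
  {BC}: card=4000; try (B,hash)→1520, (C,merge)→4480, (C,nl_idx)→4600, (B,merge)→4820, (C,hash)→7320, (C,nl)→24060 …(+1); best=1520 via (B,hash)
  {AC}: card=1600; try (C,nl_idx)→5600, (C,hash)→8000, (A,hash)→8000, (C,merge)→8400, (A,merge)→8400, (C,nl)→160400 …(+1); best=5600 via (C,nl_idx)
  {ABC}: card=16000; try (B,hash)→7920, (A,hash)→12720, (B,merge)→25220, (A,merge)→57520, (B,nl)→101600, (A,nl)→1601520; best=7920 via (B,hash)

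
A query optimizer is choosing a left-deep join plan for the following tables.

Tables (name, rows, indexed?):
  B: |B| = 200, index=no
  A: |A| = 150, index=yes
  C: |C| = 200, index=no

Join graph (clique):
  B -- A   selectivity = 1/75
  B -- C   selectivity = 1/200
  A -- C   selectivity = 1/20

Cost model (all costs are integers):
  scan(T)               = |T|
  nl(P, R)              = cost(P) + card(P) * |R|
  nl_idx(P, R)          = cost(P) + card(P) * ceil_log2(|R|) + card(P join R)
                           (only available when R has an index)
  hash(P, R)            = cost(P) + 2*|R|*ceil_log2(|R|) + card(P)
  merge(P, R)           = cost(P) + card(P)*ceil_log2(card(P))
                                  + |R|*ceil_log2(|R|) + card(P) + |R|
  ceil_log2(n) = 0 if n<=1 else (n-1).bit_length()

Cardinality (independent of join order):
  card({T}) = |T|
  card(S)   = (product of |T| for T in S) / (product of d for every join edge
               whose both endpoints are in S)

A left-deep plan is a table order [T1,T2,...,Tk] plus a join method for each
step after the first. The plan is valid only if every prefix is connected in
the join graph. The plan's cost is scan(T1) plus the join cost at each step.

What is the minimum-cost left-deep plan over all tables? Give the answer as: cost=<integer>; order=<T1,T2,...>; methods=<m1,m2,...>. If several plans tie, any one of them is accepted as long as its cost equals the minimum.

cost=5220; order=B,C,A; methods=hash,nl_idx

Selinger DP (subsets sized 1..n):
  {B}: scan cost=200, card=200
  {A}: scan cost=150, card=150
  {C}: scan cost=200, card=200
  {AB}: card=400; try (A,nl_idx)→2200, (A,hash)→2800, (B,merge)→3300, (A,merge)→3350, (B,hash)→3500, (B,nl)→30150 …(+1); best=2200 via (A,nl_idx)
  {BC}: card=200; try (C,hash)→3600, (B,hash)→3600, (C,merge)→3800, (B,merge)→3800, (C,nl)→40200, (B,nl)→40200; best=3600 via (C,hash)
  {AC}: card=1500; try (A,hash)→2800, (C,merge)→3300, (A,nl_idx)→3300, (A,merge)→3350, (C,hash)→3500, (C,nl)→30150 …(+1); best=2800 via (A,hash)
  {ABC}: card=20; try (A,nl_idx)→5220, (C,hash)→5800, (A,hash)→6200, (A,merge)→6750, (B,hash)→7500, (C,merge)→8000 …(+4); best=5220 via (A,nl_idx)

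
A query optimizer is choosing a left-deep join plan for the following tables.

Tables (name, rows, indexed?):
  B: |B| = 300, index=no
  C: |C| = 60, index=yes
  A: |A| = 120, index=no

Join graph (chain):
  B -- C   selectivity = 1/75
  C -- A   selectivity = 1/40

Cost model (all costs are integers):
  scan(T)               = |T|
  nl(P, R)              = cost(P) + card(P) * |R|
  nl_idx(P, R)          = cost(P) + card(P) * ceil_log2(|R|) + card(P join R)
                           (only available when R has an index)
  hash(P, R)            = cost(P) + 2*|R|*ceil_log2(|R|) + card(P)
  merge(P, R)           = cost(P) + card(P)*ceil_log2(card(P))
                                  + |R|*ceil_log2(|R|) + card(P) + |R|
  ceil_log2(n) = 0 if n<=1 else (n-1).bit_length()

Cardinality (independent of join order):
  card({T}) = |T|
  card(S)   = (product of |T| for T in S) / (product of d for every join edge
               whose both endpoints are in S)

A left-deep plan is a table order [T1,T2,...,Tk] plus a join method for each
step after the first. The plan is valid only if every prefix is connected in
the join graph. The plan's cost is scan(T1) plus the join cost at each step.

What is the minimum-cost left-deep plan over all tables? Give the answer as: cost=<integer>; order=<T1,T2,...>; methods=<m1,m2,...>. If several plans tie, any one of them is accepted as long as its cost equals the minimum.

cost=3240; order=B,C,A; methods=hash,hash

Selinger DP (subsets sized 1..n):
  {B}: scan cost=300, card=300
  {C}: scan cost=60, card=60
  {A}: scan cost=120, card=120
  {BC}: card=240; try (C,hash)→1320, (C,nl_idx)→2340, (B,merge)→3480, (C,merge)→3720, (B,hash)→5520, (B,nl)→18060 …(+1); best=1320 via (C,hash)
  {AC}: card=180; try (C,hash)→960, (C,nl_idx)→1020, (A,merge)→1440, (C,merge)→1500, (A,hash)→1800, (A,nl)→7260 …(+1); best=960 via (C,hash)
  {ABC}: card=720; try (A,hash)→3240, (A,merge)→4440, (B,merge)→5580, (B,hash)→6540, (A,nl)→30120, (B,nl)→54960; best=3240 via (A,hash)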